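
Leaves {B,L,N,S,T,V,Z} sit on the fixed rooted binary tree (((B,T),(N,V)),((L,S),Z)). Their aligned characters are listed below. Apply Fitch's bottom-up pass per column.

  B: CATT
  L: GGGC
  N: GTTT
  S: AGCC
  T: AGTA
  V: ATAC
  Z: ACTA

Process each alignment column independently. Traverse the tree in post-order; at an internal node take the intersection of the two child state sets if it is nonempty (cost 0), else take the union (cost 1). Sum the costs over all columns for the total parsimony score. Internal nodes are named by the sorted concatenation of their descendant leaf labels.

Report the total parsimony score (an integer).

13

site 0, node BT: B={C} ∪ T={A} → {A,C} (+1)
site 0, node NV: N={G} ∪ V={A} → {A,G} (+1)
site 0, node BNTV: BT={A,C} ∩ NV={A,G} → {A} (+0)
site 0, node LS: L={G} ∪ S={A} → {A,G} (+1)
site 0, node LSZ: LS={A,G} ∩ Z={A} → {A} (+0)
site 0, node BLNSTVZ: BNTV={A} ∩ LSZ={A} → {A} (+0)
site 1, node BT: B={A} ∪ T={G} → {A,G} (+1)
site 1, node NV: N={T} ∩ V={T} → {T} (+0)
site 1, node BNTV: BT={A,G} ∪ NV={T} → {A,G,T} (+1)
site 1, node LS: L={G} ∩ S={G} → {G} (+0)
site 1, node LSZ: LS={G} ∪ Z={C} → {C,G} (+1)
site 1, node BLNSTVZ: BNTV={A,G,T} ∩ LSZ={C,G} → {G} (+0)
site 2, node BT: B={T} ∩ T={T} → {T} (+0)
site 2, node NV: N={T} ∪ V={A} → {A,T} (+1)
site 2, node BNTV: BT={T} ∩ NV={A,T} → {T} (+0)
site 2, node LS: L={G} ∪ S={C} → {C,G} (+1)
site 2, node LSZ: LS={C,G} ∪ Z={T} → {C,G,T} (+1)
site 2, node BLNSTVZ: BNTV={T} ∩ LSZ={C,G,T} → {T} (+0)
site 3, node BT: B={T} ∪ T={A} → {A,T} (+1)
site 3, node NV: N={T} ∪ V={C} → {C,T} (+1)
site 3, node BNTV: BT={A,T} ∩ NV={C,T} → {T} (+0)
site 3, node LS: L={C} ∩ S={C} → {C} (+0)
site 3, node LSZ: LS={C} ∪ Z={A} → {A,C} (+1)
site 3, node BLNSTVZ: BNTV={T} ∪ LSZ={A,C} → {A,C,T} (+1)
per-site changes: [3, 3, 3, 4]; total = 13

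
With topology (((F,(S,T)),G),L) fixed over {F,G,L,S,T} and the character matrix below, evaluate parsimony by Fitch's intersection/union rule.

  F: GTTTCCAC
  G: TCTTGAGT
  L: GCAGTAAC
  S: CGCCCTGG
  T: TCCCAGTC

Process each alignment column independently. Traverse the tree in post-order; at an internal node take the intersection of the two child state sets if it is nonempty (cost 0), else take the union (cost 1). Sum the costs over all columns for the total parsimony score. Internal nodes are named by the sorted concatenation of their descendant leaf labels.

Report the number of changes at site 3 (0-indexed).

site 0, node ST: S={C} ∪ T={T} → {C,T} (+1)
site 0, node FST: F={G} ∪ ST={C,T} → {C,G,T} (+1)
site 0, node FGST: FST={C,G,T} ∩ G={T} → {T} (+0)
site 0, node FGLST: FGST={T} ∪ L={G} → {G,T} (+1)
site 1, node ST: S={G} ∪ T={C} → {C,G} (+1)
site 1, node FST: F={T} ∪ ST={C,G} → {C,G,T} (+1)
site 1, node FGST: FST={C,G,T} ∩ G={C} → {C} (+0)
site 1, node FGLST: FGST={C} ∩ L={C} → {C} (+0)
site 2, node ST: S={C} ∩ T={C} → {C} (+0)
site 2, node FST: F={T} ∪ ST={C} → {C,T} (+1)
site 2, node FGST: FST={C,T} ∩ G={T} → {T} (+0)
site 2, node FGLST: FGST={T} ∪ L={A} → {A,T} (+1)
site 3, node ST: S={C} ∩ T={C} → {C} (+0)
site 3, node FST: F={T} ∪ ST={C} → {C,T} (+1)
site 3, node FGST: FST={C,T} ∩ G={T} → {T} (+0)
site 3, node FGLST: FGST={T} ∪ L={G} → {G,T} (+1)
site 4, node ST: S={C} ∪ T={A} → {A,C} (+1)
site 4, node FST: F={C} ∩ ST={A,C} → {C} (+0)
site 4, node FGST: FST={C} ∪ G={G} → {C,G} (+1)
site 4, node FGLST: FGST={C,G} ∪ L={T} → {C,G,T} (+1)
site 5, node ST: S={T} ∪ T={G} → {G,T} (+1)
site 5, node FST: F={C} ∪ ST={G,T} → {C,G,T} (+1)
site 5, node FGST: FST={C,G,T} ∪ G={A} → {A,C,G,T} (+1)
site 5, node FGLST: FGST={A,C,G,T} ∩ L={A} → {A} (+0)
site 6, node ST: S={G} ∪ T={T} → {G,T} (+1)
site 6, node FST: F={A} ∪ ST={G,T} → {A,G,T} (+1)
site 6, node FGST: FST={A,G,T} ∩ G={G} → {G} (+0)
site 6, node FGLST: FGST={G} ∪ L={A} → {A,G} (+1)
site 7, node ST: S={G} ∪ T={C} → {C,G} (+1)
site 7, node FST: F={C} ∩ ST={C,G} → {C} (+0)
site 7, node FGST: FST={C} ∪ G={T} → {C,T} (+1)
site 7, node FGLST: FGST={C,T} ∩ L={C} → {C} (+0)
per-site changes: [3, 2, 2, 2, 3, 3, 3, 2]; total = 20

2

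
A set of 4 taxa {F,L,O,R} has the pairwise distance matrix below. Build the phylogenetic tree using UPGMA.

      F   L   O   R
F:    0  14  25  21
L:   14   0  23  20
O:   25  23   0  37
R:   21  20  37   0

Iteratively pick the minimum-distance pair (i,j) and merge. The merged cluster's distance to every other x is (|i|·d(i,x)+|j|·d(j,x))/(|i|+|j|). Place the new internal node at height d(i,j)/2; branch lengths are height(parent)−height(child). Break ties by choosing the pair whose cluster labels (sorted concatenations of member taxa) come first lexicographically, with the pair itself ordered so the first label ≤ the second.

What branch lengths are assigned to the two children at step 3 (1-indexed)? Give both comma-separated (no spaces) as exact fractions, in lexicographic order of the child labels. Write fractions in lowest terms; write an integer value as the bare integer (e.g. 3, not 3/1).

47/12,85/6

1. join F+L (d=14) ⇒ FL; edges |F|=7, |L|=7
  updated: d(FL,O)=24, d(FL,R)=41/2
2. join FL+R (d=41/2) ⇒ FLR; edges |FL|=13/4, |R|=41/4
  updated: d(FLR,O)=85/3
3. join FLR+O (d=85/3) ⇒ FLOR; edges |FLR|=47/12, |O|=85/6
final tree: (((F:7,L:7):13/4,R:41/4):47/12,O:85/6)
total length: 547/12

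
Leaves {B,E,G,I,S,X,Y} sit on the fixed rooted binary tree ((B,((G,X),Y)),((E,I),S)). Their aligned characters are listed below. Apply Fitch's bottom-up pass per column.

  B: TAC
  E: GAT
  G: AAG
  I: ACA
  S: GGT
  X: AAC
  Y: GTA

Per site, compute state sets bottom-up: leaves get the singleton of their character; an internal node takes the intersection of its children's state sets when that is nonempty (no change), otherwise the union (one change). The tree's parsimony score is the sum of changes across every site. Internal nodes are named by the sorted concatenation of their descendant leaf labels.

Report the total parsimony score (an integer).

site 0, node GX: G={A} ∩ X={A} → {A} (+0)
site 0, node GXY: GX={A} ∪ Y={G} → {A,G} (+1)
site 0, node BGXY: B={T} ∪ GXY={A,G} → {A,G,T} (+1)
site 0, node EI: E={G} ∪ I={A} → {A,G} (+1)
site 0, node EIS: EI={A,G} ∩ S={G} → {G} (+0)
site 0, node BEGISXY: BGXY={A,G,T} ∩ EIS={G} → {G} (+0)
site 1, node GX: G={A} ∩ X={A} → {A} (+0)
site 1, node GXY: GX={A} ∪ Y={T} → {A,T} (+1)
site 1, node BGXY: B={A} ∩ GXY={A,T} → {A} (+0)
site 1, node EI: E={A} ∪ I={C} → {A,C} (+1)
site 1, node EIS: EI={A,C} ∪ S={G} → {A,C,G} (+1)
site 1, node BEGISXY: BGXY={A} ∩ EIS={A,C,G} → {A} (+0)
site 2, node GX: G={G} ∪ X={C} → {C,G} (+1)
site 2, node GXY: GX={C,G} ∪ Y={A} → {A,C,G} (+1)
site 2, node BGXY: B={C} ∩ GXY={A,C,G} → {C} (+0)
site 2, node EI: E={T} ∪ I={A} → {A,T} (+1)
site 2, node EIS: EI={A,T} ∩ S={T} → {T} (+0)
site 2, node BEGISXY: BGXY={C} ∪ EIS={T} → {C,T} (+1)
per-site changes: [3, 3, 4]; total = 10

10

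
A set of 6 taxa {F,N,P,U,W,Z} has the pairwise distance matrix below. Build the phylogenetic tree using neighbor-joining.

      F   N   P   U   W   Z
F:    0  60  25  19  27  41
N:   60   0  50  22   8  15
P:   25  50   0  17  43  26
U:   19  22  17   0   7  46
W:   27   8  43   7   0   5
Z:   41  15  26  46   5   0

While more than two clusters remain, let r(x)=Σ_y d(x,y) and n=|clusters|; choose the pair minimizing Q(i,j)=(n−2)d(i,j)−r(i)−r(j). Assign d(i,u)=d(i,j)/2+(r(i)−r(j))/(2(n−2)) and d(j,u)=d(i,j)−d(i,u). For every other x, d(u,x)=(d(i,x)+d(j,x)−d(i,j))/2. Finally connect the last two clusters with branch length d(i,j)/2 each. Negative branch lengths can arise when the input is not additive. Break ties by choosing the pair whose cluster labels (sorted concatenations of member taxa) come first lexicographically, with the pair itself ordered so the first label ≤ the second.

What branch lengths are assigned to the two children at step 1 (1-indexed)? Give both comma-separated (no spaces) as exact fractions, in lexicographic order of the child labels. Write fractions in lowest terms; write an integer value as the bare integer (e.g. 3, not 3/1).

111/8,89/8

1. join F+P (d=25, Q=-233) ⇒ FP; edges |F|=111/8, |P|=89/8
  updated: d(FP,N)=85/2, d(FP,U)=11/2, d(FP,W)=45/2, d(FP,Z)=21
2. join FP+U (d=11/2, Q=-311/2) ⇒ FPU; edges |FP|=55/12, |U|=11/12
  updated: d(FPU,N)=59/2, d(FPU,W)=12, d(FPU,Z)=123/4
3. join FPU+W (d=12, Q=-293/4) ⇒ FPUW; edges |FPU|=285/16, |W|=-93/16
  updated: d(FPUW,N)=51/4, d(FPUW,Z)=95/8
4. join FPUW+N (d=51/4, Q=-317/8) ⇒ FNPUW; edges |FPUW|=77/16, |N|=127/16
  updated: d(FNPUW,Z)=113/16
5. join FNPUW+Z (d=113/16) ⇒ FNPUWZ; edges |FNPUW|=113/32, |Z|=113/32
final tree: (((((F:111/8,P:89/8):55/12,U:11/12):285/16,W:-93/16):77/16,N:127/16):113/32,Z:113/32)
total length: 997/16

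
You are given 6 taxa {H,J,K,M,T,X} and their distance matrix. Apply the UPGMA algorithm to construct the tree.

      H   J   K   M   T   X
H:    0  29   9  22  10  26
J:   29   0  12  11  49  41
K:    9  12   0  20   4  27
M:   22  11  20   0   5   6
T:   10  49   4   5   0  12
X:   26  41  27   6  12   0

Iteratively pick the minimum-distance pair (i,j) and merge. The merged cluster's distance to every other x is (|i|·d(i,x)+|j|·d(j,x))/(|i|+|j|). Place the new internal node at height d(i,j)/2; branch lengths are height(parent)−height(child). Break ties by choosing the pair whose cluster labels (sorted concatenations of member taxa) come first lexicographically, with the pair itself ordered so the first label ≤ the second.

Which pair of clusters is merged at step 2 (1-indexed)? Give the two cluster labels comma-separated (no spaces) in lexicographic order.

M,X

1. join K+T (d=4) ⇒ KT; edges |K|=2, |T|=2
  updated: d(H,KT)=19/2, d(J,KT)=61/2, d(KT,M)=25/2, d(KT,X)=39/2
2. join M+X (d=6) ⇒ MX; edges |M|=3, |X|=3
  updated: d(H,MX)=24, d(J,MX)=26, d(KT,MX)=16
3. join H+KT (d=19/2) ⇒ HKT; edges |H|=19/4, |KT|=11/4
  updated: d(HKT,J)=30, d(HKT,MX)=56/3
4. join HKT+MX (d=56/3) ⇒ HKMTX; edges |HKT|=55/12, |MX|=19/3
  updated: d(HKMTX,J)=142/5
5. join HKMTX+J (d=142/5) ⇒ HJKMTX; edges |HKMTX|=73/15, |J|=71/5
final tree: (((H:19/4,(K:2,T:2):11/4):55/12,(M:3,X:3):19/3):73/15,J:71/5)
total length: 2849/60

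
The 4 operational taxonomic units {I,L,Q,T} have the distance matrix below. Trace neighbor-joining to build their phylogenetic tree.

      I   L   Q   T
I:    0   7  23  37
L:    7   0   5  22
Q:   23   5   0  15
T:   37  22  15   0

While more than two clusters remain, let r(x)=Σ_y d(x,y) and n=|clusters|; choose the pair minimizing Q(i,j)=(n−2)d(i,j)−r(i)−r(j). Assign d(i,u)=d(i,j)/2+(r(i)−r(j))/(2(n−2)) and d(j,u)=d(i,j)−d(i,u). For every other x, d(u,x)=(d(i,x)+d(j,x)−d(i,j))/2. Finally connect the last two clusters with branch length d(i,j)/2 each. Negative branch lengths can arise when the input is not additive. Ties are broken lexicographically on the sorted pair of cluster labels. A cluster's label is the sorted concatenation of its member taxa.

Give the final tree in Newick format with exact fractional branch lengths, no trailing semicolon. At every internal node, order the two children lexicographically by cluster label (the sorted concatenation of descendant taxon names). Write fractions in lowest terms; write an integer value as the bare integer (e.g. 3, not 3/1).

(((I:47/4,L:-19/4):43/4,Q:-1/4):61/8,T:61/8)

iteration 1: select I,L (d=7, Q=-87); attach at lengths (47/4, -19/4); label the merged cluster IL
  updated: d(IL,Q)=21/2, d(IL,T)=26
iteration 2: select IL,Q (d=21/2, Q=-103/2); attach at lengths (43/4, -1/4); label the merged cluster ILQ
  updated: d(ILQ,T)=61/4
iteration 3: select ILQ,T (d=61/4); attach at lengths (61/8, 61/8); label the merged cluster ILQT
final tree: (((I:47/4,L:-19/4):43/4,Q:-1/4):61/8,T:61/8)
total length: 131/4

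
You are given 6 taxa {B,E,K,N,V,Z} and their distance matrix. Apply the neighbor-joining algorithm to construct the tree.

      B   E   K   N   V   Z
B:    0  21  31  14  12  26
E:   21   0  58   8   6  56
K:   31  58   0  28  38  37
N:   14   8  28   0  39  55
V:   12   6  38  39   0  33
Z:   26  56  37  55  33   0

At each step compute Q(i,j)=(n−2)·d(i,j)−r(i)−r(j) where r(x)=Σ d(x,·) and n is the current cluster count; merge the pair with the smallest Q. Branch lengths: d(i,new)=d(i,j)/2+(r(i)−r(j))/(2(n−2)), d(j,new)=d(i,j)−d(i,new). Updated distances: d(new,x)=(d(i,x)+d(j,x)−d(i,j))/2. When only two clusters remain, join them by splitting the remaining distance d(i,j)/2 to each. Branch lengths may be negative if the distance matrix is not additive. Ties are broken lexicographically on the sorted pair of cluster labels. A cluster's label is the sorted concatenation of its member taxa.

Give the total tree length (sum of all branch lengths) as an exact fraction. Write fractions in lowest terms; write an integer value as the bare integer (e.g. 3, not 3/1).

1. join E+N (d=8, Q=-261) ⇒ EN; edges |E|=37/8, |N|=27/8
  updated: d(B,EN)=27/2, d(EN,K)=39, d(EN,V)=37/2, d(EN,Z)=103/2
2. join K+Z (d=37, Q=-363/2) ⇒ KZ; edges |K|=217/12, |Z|=227/12
  updated: d(B,KZ)=10, d(EN,KZ)=107/4, d(KZ,V)=17
3. join B+KZ (d=10, Q=-277/4) ⇒ BKZ; edges |B|=7/16, |KZ|=153/16
  updated: d(BKZ,EN)=121/8, d(BKZ,V)=19/2
4. join BKZ+EN (d=121/8, Q=-345/8) ⇒ BEKNZ; edges |BKZ|=49/16, |EN|=193/16
  updated: d(BEKNZ,V)=103/16
5. join BEKNZ+V (d=103/16) ⇒ BEKNVZ; edges |BEKNZ|=103/32, |V|=103/32
final tree: (((B:7/16,(K:217/12,Z:227/12):153/16):49/16,(E:37/8,N:27/8):193/16):103/32,V:103/32)
total length: 1225/16

1225/16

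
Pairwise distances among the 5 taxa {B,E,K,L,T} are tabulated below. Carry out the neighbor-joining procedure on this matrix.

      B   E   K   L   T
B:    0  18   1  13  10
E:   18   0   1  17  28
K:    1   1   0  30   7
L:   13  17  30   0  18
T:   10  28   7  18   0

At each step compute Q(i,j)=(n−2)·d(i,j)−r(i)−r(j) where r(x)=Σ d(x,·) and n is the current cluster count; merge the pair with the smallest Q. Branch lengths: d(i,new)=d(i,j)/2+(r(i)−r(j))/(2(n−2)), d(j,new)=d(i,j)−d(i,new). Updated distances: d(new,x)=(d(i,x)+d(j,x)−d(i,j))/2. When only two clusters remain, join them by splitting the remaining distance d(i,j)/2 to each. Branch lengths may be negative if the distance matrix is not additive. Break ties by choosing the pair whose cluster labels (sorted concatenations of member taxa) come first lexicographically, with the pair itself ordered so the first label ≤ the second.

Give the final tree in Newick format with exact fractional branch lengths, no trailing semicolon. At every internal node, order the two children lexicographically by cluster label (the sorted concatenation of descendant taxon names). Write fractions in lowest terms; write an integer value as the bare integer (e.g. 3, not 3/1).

(((B:1/4,(E:14/3,K:-11/3):35/4):9/4,L:45/4):27/8,T:27/8)

1. join E+K (d=1, Q=-100) ⇒ EK; edges |E|=14/3, |K|=-11/3
  updated: d(B,EK)=9, d(EK,L)=23, d(EK,T)=17
2. join B+EK (d=9, Q=-63) ⇒ BEK; edges |B|=1/4, |EK|=35/4
  updated: d(BEK,L)=27/2, d(BEK,T)=9
3. join BEK+L (d=27/2, Q=-81/2) ⇒ BEKL; edges |BEK|=9/4, |L|=45/4
  updated: d(BEKL,T)=27/4
4. join BEKL+T (d=27/4) ⇒ BEKLT; edges |BEKL|=27/8, |T|=27/8
final tree: (((B:1/4,(E:14/3,K:-11/3):35/4):9/4,L:45/4):27/8,T:27/8)
total length: 121/4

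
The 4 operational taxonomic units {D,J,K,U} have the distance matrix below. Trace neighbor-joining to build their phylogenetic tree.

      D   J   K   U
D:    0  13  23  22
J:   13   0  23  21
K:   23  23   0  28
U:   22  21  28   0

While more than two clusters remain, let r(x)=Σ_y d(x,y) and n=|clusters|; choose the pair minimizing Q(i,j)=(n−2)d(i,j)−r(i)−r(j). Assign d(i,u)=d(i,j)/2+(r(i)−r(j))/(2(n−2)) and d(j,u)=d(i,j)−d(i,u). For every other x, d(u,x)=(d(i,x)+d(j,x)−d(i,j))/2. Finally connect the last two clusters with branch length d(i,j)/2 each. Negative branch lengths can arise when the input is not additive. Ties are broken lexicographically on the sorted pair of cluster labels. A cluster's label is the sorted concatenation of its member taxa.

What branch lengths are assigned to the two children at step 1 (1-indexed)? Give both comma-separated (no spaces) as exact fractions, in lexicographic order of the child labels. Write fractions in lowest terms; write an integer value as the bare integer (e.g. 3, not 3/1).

27/4,25/4

iteration 1: select D,J (d=13, Q=-89); attach at lengths (27/4, 25/4); label the merged cluster DJ
  updated: d(DJ,K)=33/2, d(DJ,U)=15
iteration 2: select DJ,K (d=33/2, Q=-119/2); attach at lengths (7/4, 59/4); label the merged cluster DJK
  updated: d(DJK,U)=53/4
iteration 3: select DJK,U (d=53/4); attach at lengths (53/8, 53/8); label the merged cluster DJKU
final tree: (((D:27/4,J:25/4):7/4,K:59/4):53/8,U:53/8)
total length: 171/4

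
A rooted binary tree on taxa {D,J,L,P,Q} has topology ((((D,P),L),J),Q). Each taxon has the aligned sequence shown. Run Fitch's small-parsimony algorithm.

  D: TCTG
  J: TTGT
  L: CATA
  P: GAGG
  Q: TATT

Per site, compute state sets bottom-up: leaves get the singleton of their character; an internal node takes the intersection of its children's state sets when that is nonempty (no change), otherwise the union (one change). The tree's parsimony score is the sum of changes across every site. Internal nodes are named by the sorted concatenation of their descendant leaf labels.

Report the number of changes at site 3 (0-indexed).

site 0, node DP: D={T} ∪ P={G} → {G,T} (+1)
site 0, node DLP: DP={G,T} ∪ L={C} → {C,G,T} (+1)
site 0, node DJLP: DLP={C,G,T} ∩ J={T} → {T} (+0)
site 0, node DJLPQ: DJLP={T} ∩ Q={T} → {T} (+0)
site 1, node DP: D={C} ∪ P={A} → {A,C} (+1)
site 1, node DLP: DP={A,C} ∩ L={A} → {A} (+0)
site 1, node DJLP: DLP={A} ∪ J={T} → {A,T} (+1)
site 1, node DJLPQ: DJLP={A,T} ∩ Q={A} → {A} (+0)
site 2, node DP: D={T} ∪ P={G} → {G,T} (+1)
site 2, node DLP: DP={G,T} ∩ L={T} → {T} (+0)
site 2, node DJLP: DLP={T} ∪ J={G} → {G,T} (+1)
site 2, node DJLPQ: DJLP={G,T} ∩ Q={T} → {T} (+0)
site 3, node DP: D={G} ∩ P={G} → {G} (+0)
site 3, node DLP: DP={G} ∪ L={A} → {A,G} (+1)
site 3, node DJLP: DLP={A,G} ∪ J={T} → {A,G,T} (+1)
site 3, node DJLPQ: DJLP={A,G,T} ∩ Q={T} → {T} (+0)
per-site changes: [2, 2, 2, 2]; total = 8

2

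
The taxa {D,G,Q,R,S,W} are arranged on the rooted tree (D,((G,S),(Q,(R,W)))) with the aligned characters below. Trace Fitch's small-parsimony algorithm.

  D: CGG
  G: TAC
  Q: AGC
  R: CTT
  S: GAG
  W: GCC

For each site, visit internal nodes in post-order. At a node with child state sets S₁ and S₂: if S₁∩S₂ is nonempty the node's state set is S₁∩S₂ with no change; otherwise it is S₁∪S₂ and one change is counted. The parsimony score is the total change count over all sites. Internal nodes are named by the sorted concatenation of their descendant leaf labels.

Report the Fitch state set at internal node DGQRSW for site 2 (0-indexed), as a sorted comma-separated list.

C,G

[col 0] GS: children G:{T}, S:{G} ∪→ {G,T}; cost 1
[col 0] RW: children R:{C}, W:{G} ∪→ {C,G}; cost 1
[col 0] QRW: children Q:{A}, RW:{C,G} ∪→ {A,C,G}; cost 1
[col 0] GQRSW: children GS:{G,T}, QRW:{A,C,G} ∩→ {G}; cost 0
[col 0] DGQRSW: children D:{C}, GQRSW:{G} ∪→ {C,G}; cost 1
[col 1] GS: children G:{A}, S:{A} ∩→ {A}; cost 0
[col 1] RW: children R:{T}, W:{C} ∪→ {C,T}; cost 1
[col 1] QRW: children Q:{G}, RW:{C,T} ∪→ {C,G,T}; cost 1
[col 1] GQRSW: children GS:{A}, QRW:{C,G,T} ∪→ {A,C,G,T}; cost 1
[col 1] DGQRSW: children D:{G}, GQRSW:{A,C,G,T} ∩→ {G}; cost 0
[col 2] GS: children G:{C}, S:{G} ∪→ {C,G}; cost 1
[col 2] RW: children R:{T}, W:{C} ∪→ {C,T}; cost 1
[col 2] QRW: children Q:{C}, RW:{C,T} ∩→ {C}; cost 0
[col 2] GQRSW: children GS:{C,G}, QRW:{C} ∩→ {C}; cost 0
[col 2] DGQRSW: children D:{G}, GQRSW:{C} ∪→ {C,G}; cost 1
per-site changes: [4, 3, 3]; total = 10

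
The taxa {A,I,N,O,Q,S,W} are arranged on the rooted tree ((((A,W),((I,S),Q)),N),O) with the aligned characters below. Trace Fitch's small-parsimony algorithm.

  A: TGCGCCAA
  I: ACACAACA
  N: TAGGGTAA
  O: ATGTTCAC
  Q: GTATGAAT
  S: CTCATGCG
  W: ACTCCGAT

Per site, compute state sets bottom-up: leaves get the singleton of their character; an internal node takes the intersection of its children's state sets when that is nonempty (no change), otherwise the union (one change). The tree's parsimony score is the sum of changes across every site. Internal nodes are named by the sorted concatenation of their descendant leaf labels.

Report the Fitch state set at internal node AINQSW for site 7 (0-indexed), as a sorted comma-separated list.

A

site 0, node AW: A={T} ∪ W={A} → {A,T} (+1)
site 0, node IS: I={A} ∪ S={C} → {A,C} (+1)
site 0, node IQS: IS={A,C} ∪ Q={G} → {A,C,G} (+1)
site 0, node AIQSW: AW={A,T} ∩ IQS={A,C,G} → {A} (+0)
site 0, node AINQSW: AIQSW={A} ∪ N={T} → {A,T} (+1)
site 0, node AINOQSW: AINQSW={A,T} ∩ O={A} → {A} (+0)
site 1, node AW: A={G} ∪ W={C} → {C,G} (+1)
site 1, node IS: I={C} ∪ S={T} → {C,T} (+1)
site 1, node IQS: IS={C,T} ∩ Q={T} → {T} (+0)
site 1, node AIQSW: AW={C,G} ∪ IQS={T} → {C,G,T} (+1)
site 1, node AINQSW: AIQSW={C,G,T} ∪ N={A} → {A,C,G,T} (+1)
site 1, node AINOQSW: AINQSW={A,C,G,T} ∩ O={T} → {T} (+0)
site 2, node AW: A={C} ∪ W={T} → {C,T} (+1)
site 2, node IS: I={A} ∪ S={C} → {A,C} (+1)
site 2, node IQS: IS={A,C} ∩ Q={A} → {A} (+0)
site 2, node AIQSW: AW={C,T} ∪ IQS={A} → {A,C,T} (+1)
site 2, node AINQSW: AIQSW={A,C,T} ∪ N={G} → {A,C,G,T} (+1)
site 2, node AINOQSW: AINQSW={A,C,G,T} ∩ O={G} → {G} (+0)
site 3, node AW: A={G} ∪ W={C} → {C,G} (+1)
site 3, node IS: I={C} ∪ S={A} → {A,C} (+1)
site 3, node IQS: IS={A,C} ∪ Q={T} → {A,C,T} (+1)
site 3, node AIQSW: AW={C,G} ∩ IQS={A,C,T} → {C} (+0)
site 3, node AINQSW: AIQSW={C} ∪ N={G} → {C,G} (+1)
site 3, node AINOQSW: AINQSW={C,G} ∪ O={T} → {C,G,T} (+1)
site 4, node AW: A={C} ∩ W={C} → {C} (+0)
site 4, node IS: I={A} ∪ S={T} → {A,T} (+1)
site 4, node IQS: IS={A,T} ∪ Q={G} → {A,G,T} (+1)
site 4, node AIQSW: AW={C} ∪ IQS={A,G,T} → {A,C,G,T} (+1)
site 4, node AINQSW: AIQSW={A,C,G,T} ∩ N={G} → {G} (+0)
site 4, node AINOQSW: AINQSW={G} ∪ O={T} → {G,T} (+1)
site 5, node AW: A={C} ∪ W={G} → {C,G} (+1)
site 5, node IS: I={A} ∪ S={G} → {A,G} (+1)
site 5, node IQS: IS={A,G} ∩ Q={A} → {A} (+0)
site 5, node AIQSW: AW={C,G} ∪ IQS={A} → {A,C,G} (+1)
site 5, node AINQSW: AIQSW={A,C,G} ∪ N={T} → {A,C,G,T} (+1)
site 5, node AINOQSW: AINQSW={A,C,G,T} ∩ O={C} → {C} (+0)
site 6, node AW: A={A} ∩ W={A} → {A} (+0)
site 6, node IS: I={C} ∩ S={C} → {C} (+0)
site 6, node IQS: IS={C} ∪ Q={A} → {A,C} (+1)
site 6, node AIQSW: AW={A} ∩ IQS={A,C} → {A} (+0)
site 6, node AINQSW: AIQSW={A} ∩ N={A} → {A} (+0)
site 6, node AINOQSW: AINQSW={A} ∩ O={A} → {A} (+0)
site 7, node AW: A={A} ∪ W={T} → {A,T} (+1)
site 7, node IS: I={A} ∪ S={G} → {A,G} (+1)
site 7, node IQS: IS={A,G} ∪ Q={T} → {A,G,T} (+1)
site 7, node AIQSW: AW={A,T} ∩ IQS={A,G,T} → {A,T} (+0)
site 7, node AINQSW: AIQSW={A,T} ∩ N={A} → {A} (+0)
site 7, node AINOQSW: AINQSW={A} ∪ O={C} → {A,C} (+1)
per-site changes: [4, 4, 4, 5, 4, 4, 1, 4]; total = 30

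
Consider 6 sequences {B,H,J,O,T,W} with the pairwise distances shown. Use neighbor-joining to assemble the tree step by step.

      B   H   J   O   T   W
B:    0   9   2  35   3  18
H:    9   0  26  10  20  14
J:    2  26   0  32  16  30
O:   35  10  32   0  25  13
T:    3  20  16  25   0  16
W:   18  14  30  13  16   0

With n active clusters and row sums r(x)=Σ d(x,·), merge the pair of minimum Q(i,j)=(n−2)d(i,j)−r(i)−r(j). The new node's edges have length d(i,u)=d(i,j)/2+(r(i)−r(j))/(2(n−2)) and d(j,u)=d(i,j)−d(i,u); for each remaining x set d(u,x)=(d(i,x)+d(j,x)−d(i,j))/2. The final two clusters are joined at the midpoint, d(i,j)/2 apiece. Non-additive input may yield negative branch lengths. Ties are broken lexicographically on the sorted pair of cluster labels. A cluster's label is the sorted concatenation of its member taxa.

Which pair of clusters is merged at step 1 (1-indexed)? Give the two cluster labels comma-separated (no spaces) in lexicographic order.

iteration 1: select B,J (d=2, Q=-165); attach at lengths (-31/8, 47/8); label the merged cluster BJ
  updated: d(BJ,H)=33/2, d(BJ,O)=65/2, d(BJ,T)=17/2, d(BJ,W)=23
iteration 2: select BJ,T (d=17/2, Q=-249/2); attach at lengths (73/12, 29/12); label the merged cluster BJT
  updated: d(BJT,H)=14, d(BJT,O)=49/2, d(BJT,W)=61/4
iteration 3: select BJT,W (d=61/4, Q=-131/2); attach at lengths (21/2, 19/4); label the merged cluster BJTW
  updated: d(BJTW,H)=51/8, d(BJTW,O)=89/8
iteration 4: select BJTW,H (d=51/8, Q=-55/2); attach at lengths (15/4, 21/8); label the merged cluster BHJTW
  updated: d(BHJTW,O)=59/8
iteration 5: select BHJTW,O (d=59/8); attach at lengths (59/16, 59/16); label the merged cluster BHJOTW
final tree: (((((B:-31/8,J:47/8):73/12,T:29/12):21/2,W:19/4):15/4,H:21/8):59/16,O:59/16)
total length: 79/2

B,J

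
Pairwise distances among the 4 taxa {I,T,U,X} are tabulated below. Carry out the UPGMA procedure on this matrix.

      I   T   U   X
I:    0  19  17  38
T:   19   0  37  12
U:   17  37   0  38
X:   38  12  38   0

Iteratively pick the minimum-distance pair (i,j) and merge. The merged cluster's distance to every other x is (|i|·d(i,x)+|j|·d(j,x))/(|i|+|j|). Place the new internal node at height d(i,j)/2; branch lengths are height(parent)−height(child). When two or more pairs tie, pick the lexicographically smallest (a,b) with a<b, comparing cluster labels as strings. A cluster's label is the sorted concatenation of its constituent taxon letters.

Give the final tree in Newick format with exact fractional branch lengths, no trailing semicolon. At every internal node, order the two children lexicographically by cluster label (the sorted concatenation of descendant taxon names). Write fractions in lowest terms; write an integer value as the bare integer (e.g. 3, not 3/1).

((I:17/2,U:17/2):8,(T:6,X:6):21/2)

iteration 1: select T,X (d=12); attach at lengths (6, 6); label the merged cluster TX
  updated: d(I,TX)=57/2, d(TX,U)=75/2
iteration 2: select I,U (d=17); attach at lengths (17/2, 17/2); label the merged cluster IU
  updated: d(IU,TX)=33
iteration 3: select IU,TX (d=33); attach at lengths (8, 21/2); label the merged cluster ITUX
final tree: ((I:17/2,U:17/2):8,(T:6,X:6):21/2)
total length: 95/2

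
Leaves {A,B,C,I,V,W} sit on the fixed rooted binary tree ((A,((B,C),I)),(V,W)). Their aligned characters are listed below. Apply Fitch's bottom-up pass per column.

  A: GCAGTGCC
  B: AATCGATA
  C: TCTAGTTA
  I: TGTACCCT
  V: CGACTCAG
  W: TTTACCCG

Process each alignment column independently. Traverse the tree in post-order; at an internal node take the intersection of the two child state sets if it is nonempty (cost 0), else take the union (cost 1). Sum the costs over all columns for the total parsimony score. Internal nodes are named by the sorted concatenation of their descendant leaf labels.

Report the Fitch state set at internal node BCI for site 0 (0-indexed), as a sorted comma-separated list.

site 0, node BC: B={A} ∪ C={T} → {A,T} (+1)
site 0, node BCI: BC={A,T} ∩ I={T} → {T} (+0)
site 0, node ABCI: A={G} ∪ BCI={T} → {G,T} (+1)
site 0, node VW: V={C} ∪ W={T} → {C,T} (+1)
site 0, node ABCIVW: ABCI={G,T} ∩ VW={C,T} → {T} (+0)
site 1, node BC: B={A} ∪ C={C} → {A,C} (+1)
site 1, node BCI: BC={A,C} ∪ I={G} → {A,C,G} (+1)
site 1, node ABCI: A={C} ∩ BCI={A,C,G} → {C} (+0)
site 1, node VW: V={G} ∪ W={T} → {G,T} (+1)
site 1, node ABCIVW: ABCI={C} ∪ VW={G,T} → {C,G,T} (+1)
site 2, node BC: B={T} ∩ C={T} → {T} (+0)
site 2, node BCI: BC={T} ∩ I={T} → {T} (+0)
site 2, node ABCI: A={A} ∪ BCI={T} → {A,T} (+1)
site 2, node VW: V={A} ∪ W={T} → {A,T} (+1)
site 2, node ABCIVW: ABCI={A,T} ∩ VW={A,T} → {A,T} (+0)
site 3, node BC: B={C} ∪ C={A} → {A,C} (+1)
site 3, node BCI: BC={A,C} ∩ I={A} → {A} (+0)
site 3, node ABCI: A={G} ∪ BCI={A} → {A,G} (+1)
site 3, node VW: V={C} ∪ W={A} → {A,C} (+1)
site 3, node ABCIVW: ABCI={A,G} ∩ VW={A,C} → {A} (+0)
site 4, node BC: B={G} ∩ C={G} → {G} (+0)
site 4, node BCI: BC={G} ∪ I={C} → {C,G} (+1)
site 4, node ABCI: A={T} ∪ BCI={C,G} → {C,G,T} (+1)
site 4, node VW: V={T} ∪ W={C} → {C,T} (+1)
site 4, node ABCIVW: ABCI={C,G,T} ∩ VW={C,T} → {C,T} (+0)
site 5, node BC: B={A} ∪ C={T} → {A,T} (+1)
site 5, node BCI: BC={A,T} ∪ I={C} → {A,C,T} (+1)
site 5, node ABCI: A={G} ∪ BCI={A,C,T} → {A,C,G,T} (+1)
site 5, node VW: V={C} ∩ W={C} → {C} (+0)
site 5, node ABCIVW: ABCI={A,C,G,T} ∩ VW={C} → {C} (+0)
site 6, node BC: B={T} ∩ C={T} → {T} (+0)
site 6, node BCI: BC={T} ∪ I={C} → {C,T} (+1)
site 6, node ABCI: A={C} ∩ BCI={C,T} → {C} (+0)
site 6, node VW: V={A} ∪ W={C} → {A,C} (+1)
site 6, node ABCIVW: ABCI={C} ∩ VW={A,C} → {C} (+0)
site 7, node BC: B={A} ∩ C={A} → {A} (+0)
site 7, node BCI: BC={A} ∪ I={T} → {A,T} (+1)
site 7, node ABCI: A={C} ∪ BCI={A,T} → {A,C,T} (+1)
site 7, node VW: V={G} ∩ W={G} → {G} (+0)
site 7, node ABCIVW: ABCI={A,C,T} ∪ VW={G} → {A,C,G,T} (+1)
per-site changes: [3, 4, 2, 3, 3, 3, 2, 3]; total = 23

T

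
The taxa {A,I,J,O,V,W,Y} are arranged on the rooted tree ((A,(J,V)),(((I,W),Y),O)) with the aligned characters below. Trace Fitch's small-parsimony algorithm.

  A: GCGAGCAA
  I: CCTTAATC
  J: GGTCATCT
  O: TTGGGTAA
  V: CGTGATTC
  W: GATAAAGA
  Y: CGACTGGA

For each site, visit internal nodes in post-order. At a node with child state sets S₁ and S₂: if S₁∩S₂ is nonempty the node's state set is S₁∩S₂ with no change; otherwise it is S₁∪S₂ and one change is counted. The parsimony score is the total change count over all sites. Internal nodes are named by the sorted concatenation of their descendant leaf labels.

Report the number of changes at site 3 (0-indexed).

site 0, node JV: J={G} ∪ V={C} → {C,G} (+1)
site 0, node AJV: A={G} ∩ JV={C,G} → {G} (+0)
site 0, node IW: I={C} ∪ W={G} → {C,G} (+1)
site 0, node IWY: IW={C,G} ∩ Y={C} → {C} (+0)
site 0, node IOWY: IWY={C} ∪ O={T} → {C,T} (+1)
site 0, node AIJOVWY: AJV={G} ∪ IOWY={C,T} → {C,G,T} (+1)
site 1, node JV: J={G} ∩ V={G} → {G} (+0)
site 1, node AJV: A={C} ∪ JV={G} → {C,G} (+1)
site 1, node IW: I={C} ∪ W={A} → {A,C} (+1)
site 1, node IWY: IW={A,C} ∪ Y={G} → {A,C,G} (+1)
site 1, node IOWY: IWY={A,C,G} ∪ O={T} → {A,C,G,T} (+1)
site 1, node AIJOVWY: AJV={C,G} ∩ IOWY={A,C,G,T} → {C,G} (+0)
site 2, node JV: J={T} ∩ V={T} → {T} (+0)
site 2, node AJV: A={G} ∪ JV={T} → {G,T} (+1)
site 2, node IW: I={T} ∩ W={T} → {T} (+0)
site 2, node IWY: IW={T} ∪ Y={A} → {A,T} (+1)
site 2, node IOWY: IWY={A,T} ∪ O={G} → {A,G,T} (+1)
site 2, node AIJOVWY: AJV={G,T} ∩ IOWY={A,G,T} → {G,T} (+0)
site 3, node JV: J={C} ∪ V={G} → {C,G} (+1)
site 3, node AJV: A={A} ∪ JV={C,G} → {A,C,G} (+1)
site 3, node IW: I={T} ∪ W={A} → {A,T} (+1)
site 3, node IWY: IW={A,T} ∪ Y={C} → {A,C,T} (+1)
site 3, node IOWY: IWY={A,C,T} ∪ O={G} → {A,C,G,T} (+1)
site 3, node AIJOVWY: AJV={A,C,G} ∩ IOWY={A,C,G,T} → {A,C,G} (+0)
site 4, node JV: J={A} ∩ V={A} → {A} (+0)
site 4, node AJV: A={G} ∪ JV={A} → {A,G} (+1)
site 4, node IW: I={A} ∩ W={A} → {A} (+0)
site 4, node IWY: IW={A} ∪ Y={T} → {A,T} (+1)
site 4, node IOWY: IWY={A,T} ∪ O={G} → {A,G,T} (+1)
site 4, node AIJOVWY: AJV={A,G} ∩ IOWY={A,G,T} → {A,G} (+0)
site 5, node JV: J={T} ∩ V={T} → {T} (+0)
site 5, node AJV: A={C} ∪ JV={T} → {C,T} (+1)
site 5, node IW: I={A} ∩ W={A} → {A} (+0)
site 5, node IWY: IW={A} ∪ Y={G} → {A,G} (+1)
site 5, node IOWY: IWY={A,G} ∪ O={T} → {A,G,T} (+1)
site 5, node AIJOVWY: AJV={C,T} ∩ IOWY={A,G,T} → {T} (+0)
site 6, node JV: J={C} ∪ V={T} → {C,T} (+1)
site 6, node AJV: A={A} ∪ JV={C,T} → {A,C,T} (+1)
site 6, node IW: I={T} ∪ W={G} → {G,T} (+1)
site 6, node IWY: IW={G,T} ∩ Y={G} → {G} (+0)
site 6, node IOWY: IWY={G} ∪ O={A} → {A,G} (+1)
site 6, node AIJOVWY: AJV={A,C,T} ∩ IOWY={A,G} → {A} (+0)
site 7, node JV: J={T} ∪ V={C} → {C,T} (+1)
site 7, node AJV: A={A} ∪ JV={C,T} → {A,C,T} (+1)
site 7, node IW: I={C} ∪ W={A} → {A,C} (+1)
site 7, node IWY: IW={A,C} ∩ Y={A} → {A} (+0)
site 7, node IOWY: IWY={A} ∩ O={A} → {A} (+0)
site 7, node AIJOVWY: AJV={A,C,T} ∩ IOWY={A} → {A} (+0)
per-site changes: [4, 4, 3, 5, 3, 3, 4, 3]; total = 29

5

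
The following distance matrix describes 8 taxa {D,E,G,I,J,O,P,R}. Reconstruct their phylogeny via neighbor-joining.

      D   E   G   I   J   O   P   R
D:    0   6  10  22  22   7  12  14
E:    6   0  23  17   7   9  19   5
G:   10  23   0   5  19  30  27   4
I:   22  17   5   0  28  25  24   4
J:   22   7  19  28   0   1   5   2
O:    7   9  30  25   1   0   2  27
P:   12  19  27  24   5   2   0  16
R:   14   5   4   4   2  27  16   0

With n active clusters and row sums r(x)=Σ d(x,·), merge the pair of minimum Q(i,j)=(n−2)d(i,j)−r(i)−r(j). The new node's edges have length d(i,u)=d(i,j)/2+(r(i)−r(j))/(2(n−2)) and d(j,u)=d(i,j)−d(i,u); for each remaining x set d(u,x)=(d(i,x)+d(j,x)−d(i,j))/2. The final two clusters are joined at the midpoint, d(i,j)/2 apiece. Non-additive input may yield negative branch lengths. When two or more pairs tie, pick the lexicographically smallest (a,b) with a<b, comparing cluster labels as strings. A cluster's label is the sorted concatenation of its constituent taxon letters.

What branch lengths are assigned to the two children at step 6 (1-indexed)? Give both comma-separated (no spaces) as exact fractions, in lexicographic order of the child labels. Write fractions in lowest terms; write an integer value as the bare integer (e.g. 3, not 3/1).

5/4,15/2

1. join G+I (d=5, Q=-213) ⇒ GI; edges |G|=23/12, |I|=37/12
  updated: d(D,GI)=27/2, d(E,GI)=35/2, d(GI,J)=21, d(GI,O)=25, d(GI,P)=23, d(GI,R)=3/2
2. join GI+R (d=3/2, Q=-319/2) ⇒ GIR; edges |GI|=87/20, |R|=-57/20
  updated: d(D,GIR)=13, d(E,GIR)=21/2, d(GIR,J)=43/4, d(GIR,O)=101/4, d(GIR,P)=75/4
3. join O+P (d=2, Q=-93) ⇒ OP; edges |O|=-9/16, |P|=41/16
  updated: d(D,OP)=17/2, d(E,OP)=13, d(GIR,OP)=21, d(J,OP)=2
4. join J+OP (d=2, Q=-321/4) ⇒ JOP; edges |J|=13/24, |OP|=35/24
  updated: d(D,JOP)=57/4, d(E,JOP)=9, d(GIR,JOP)=119/8
5. join D+E (d=6, Q=-187/4) ⇒ DE; edges |D|=79/16, |E|=17/16
  updated: d(DE,GIR)=35/4, d(DE,JOP)=69/8
6. join DE+GIR (d=35/4, Q=-129/4) ⇒ DEGIR; edges |DE|=5/4, |GIR|=15/2
  updated: d(DEGIR,JOP)=59/8
7. join DEGIR+JOP (d=59/8) ⇒ DEGIJOPR; edges |DEGIR|=59/16, |JOP|=59/16
final tree: (((D:79/16,E:17/16):5/4,((G:23/12,I:37/12):87/20,R:-57/20):15/2):59/16,(J:13/24,(O:-9/16,P:41/16):35/24):59/16)
total length: 261/8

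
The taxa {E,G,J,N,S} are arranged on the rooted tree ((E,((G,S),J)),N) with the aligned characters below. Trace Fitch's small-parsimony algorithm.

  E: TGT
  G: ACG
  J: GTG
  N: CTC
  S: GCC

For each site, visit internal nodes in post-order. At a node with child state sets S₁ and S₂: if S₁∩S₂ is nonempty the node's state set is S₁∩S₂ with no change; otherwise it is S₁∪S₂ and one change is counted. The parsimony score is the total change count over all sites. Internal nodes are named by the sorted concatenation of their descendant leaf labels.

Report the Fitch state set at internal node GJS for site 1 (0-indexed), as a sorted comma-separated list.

C,T

site 0, node GS: G={A} ∪ S={G} → {A,G} (+1)
site 0, node GJS: GS={A,G} ∩ J={G} → {G} (+0)
site 0, node EGJS: E={T} ∪ GJS={G} → {G,T} (+1)
site 0, node EGJNS: EGJS={G,T} ∪ N={C} → {C,G,T} (+1)
site 1, node GS: G={C} ∩ S={C} → {C} (+0)
site 1, node GJS: GS={C} ∪ J={T} → {C,T} (+1)
site 1, node EGJS: E={G} ∪ GJS={C,T} → {C,G,T} (+1)
site 1, node EGJNS: EGJS={C,G,T} ∩ N={T} → {T} (+0)
site 2, node GS: G={G} ∪ S={C} → {C,G} (+1)
site 2, node GJS: GS={C,G} ∩ J={G} → {G} (+0)
site 2, node EGJS: E={T} ∪ GJS={G} → {G,T} (+1)
site 2, node EGJNS: EGJS={G,T} ∪ N={C} → {C,G,T} (+1)
per-site changes: [3, 2, 3]; total = 8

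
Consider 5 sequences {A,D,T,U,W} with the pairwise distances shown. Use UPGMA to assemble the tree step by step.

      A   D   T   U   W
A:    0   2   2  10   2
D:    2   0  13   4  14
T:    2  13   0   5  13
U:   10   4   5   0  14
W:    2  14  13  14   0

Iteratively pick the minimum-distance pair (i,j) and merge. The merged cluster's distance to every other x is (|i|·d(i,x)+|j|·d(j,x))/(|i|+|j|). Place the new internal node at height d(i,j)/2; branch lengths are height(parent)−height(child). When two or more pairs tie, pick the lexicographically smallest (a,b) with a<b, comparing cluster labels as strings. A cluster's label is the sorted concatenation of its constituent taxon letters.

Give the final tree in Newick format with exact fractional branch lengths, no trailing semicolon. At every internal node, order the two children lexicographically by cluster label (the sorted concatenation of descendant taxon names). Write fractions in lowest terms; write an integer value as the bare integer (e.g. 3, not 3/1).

(((A:1,D:1):21/8,(T:5/2,U:5/2):9/8):7/4,W:43/8)

iteration 1: select A,D (d=2); attach at lengths (1, 1); label the merged cluster AD
  updated: d(AD,T)=15/2, d(AD,U)=7, d(AD,W)=8
iteration 2: select T,U (d=5); attach at lengths (5/2, 5/2); label the merged cluster TU
  updated: d(AD,TU)=29/4, d(TU,W)=27/2
iteration 3: select AD,TU (d=29/4); attach at lengths (21/8, 9/8); label the merged cluster ADTU
  updated: d(ADTU,W)=43/4
iteration 4: select ADTU,W (d=43/4); attach at lengths (7/4, 43/8); label the merged cluster ADTUW
final tree: (((A:1,D:1):21/8,(T:5/2,U:5/2):9/8):7/4,W:43/8)
total length: 143/8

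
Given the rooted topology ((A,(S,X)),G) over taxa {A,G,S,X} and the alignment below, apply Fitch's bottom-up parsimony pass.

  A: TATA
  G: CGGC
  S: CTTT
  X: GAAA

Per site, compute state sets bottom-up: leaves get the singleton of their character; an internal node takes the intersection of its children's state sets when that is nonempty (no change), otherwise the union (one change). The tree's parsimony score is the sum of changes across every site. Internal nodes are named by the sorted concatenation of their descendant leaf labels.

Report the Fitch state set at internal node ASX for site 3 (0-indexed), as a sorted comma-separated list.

A

SX@0: {C} ∪ {G} = {C,G} (union, +1)
ASX@0: {T} ∪ {C,G} = {C,G,T} (union, +1)
AGSX@0: {C,G,T} ∩ {C} = {C} (intersection, +0)
SX@1: {T} ∪ {A} = {A,T} (union, +1)
ASX@1: {A} ∩ {A,T} = {A} (intersection, +0)
AGSX@1: {A} ∪ {G} = {A,G} (union, +1)
SX@2: {T} ∪ {A} = {A,T} (union, +1)
ASX@2: {T} ∩ {A,T} = {T} (intersection, +0)
AGSX@2: {T} ∪ {G} = {G,T} (union, +1)
SX@3: {T} ∪ {A} = {A,T} (union, +1)
ASX@3: {A} ∩ {A,T} = {A} (intersection, +0)
AGSX@3: {A} ∪ {C} = {A,C} (union, +1)
per-site changes: [2, 2, 2, 2]; total = 8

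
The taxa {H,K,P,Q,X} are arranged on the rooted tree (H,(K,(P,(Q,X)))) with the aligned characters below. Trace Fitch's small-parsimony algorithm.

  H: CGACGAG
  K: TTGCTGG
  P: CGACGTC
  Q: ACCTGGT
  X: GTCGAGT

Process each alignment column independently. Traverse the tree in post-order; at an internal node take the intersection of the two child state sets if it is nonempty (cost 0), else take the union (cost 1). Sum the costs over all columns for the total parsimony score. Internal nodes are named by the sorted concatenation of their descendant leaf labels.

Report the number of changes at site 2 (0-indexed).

[col 0] QX: children Q:{A}, X:{G} ∪→ {A,G}; cost 1
[col 0] PQX: children P:{C}, QX:{A,G} ∪→ {A,C,G}; cost 1
[col 0] KPQX: children K:{T}, PQX:{A,C,G} ∪→ {A,C,G,T}; cost 1
[col 0] HKPQX: children H:{C}, KPQX:{A,C,G,T} ∩→ {C}; cost 0
[col 1] QX: children Q:{C}, X:{T} ∪→ {C,T}; cost 1
[col 1] PQX: children P:{G}, QX:{C,T} ∪→ {C,G,T}; cost 1
[col 1] KPQX: children K:{T}, PQX:{C,G,T} ∩→ {T}; cost 0
[col 1] HKPQX: children H:{G}, KPQX:{T} ∪→ {G,T}; cost 1
[col 2] QX: children Q:{C}, X:{C} ∩→ {C}; cost 0
[col 2] PQX: children P:{A}, QX:{C} ∪→ {A,C}; cost 1
[col 2] KPQX: children K:{G}, PQX:{A,C} ∪→ {A,C,G}; cost 1
[col 2] HKPQX: children H:{A}, KPQX:{A,C,G} ∩→ {A}; cost 0
[col 3] QX: children Q:{T}, X:{G} ∪→ {G,T}; cost 1
[col 3] PQX: children P:{C}, QX:{G,T} ∪→ {C,G,T}; cost 1
[col 3] KPQX: children K:{C}, PQX:{C,G,T} ∩→ {C}; cost 0
[col 3] HKPQX: children H:{C}, KPQX:{C} ∩→ {C}; cost 0
[col 4] QX: children Q:{G}, X:{A} ∪→ {A,G}; cost 1
[col 4] PQX: children P:{G}, QX:{A,G} ∩→ {G}; cost 0
[col 4] KPQX: children K:{T}, PQX:{G} ∪→ {G,T}; cost 1
[col 4] HKPQX: children H:{G}, KPQX:{G,T} ∩→ {G}; cost 0
[col 5] QX: children Q:{G}, X:{G} ∩→ {G}; cost 0
[col 5] PQX: children P:{T}, QX:{G} ∪→ {G,T}; cost 1
[col 5] KPQX: children K:{G}, PQX:{G,T} ∩→ {G}; cost 0
[col 5] HKPQX: children H:{A}, KPQX:{G} ∪→ {A,G}; cost 1
[col 6] QX: children Q:{T}, X:{T} ∩→ {T}; cost 0
[col 6] PQX: children P:{C}, QX:{T} ∪→ {C,T}; cost 1
[col 6] KPQX: children K:{G}, PQX:{C,T} ∪→ {C,G,T}; cost 1
[col 6] HKPQX: children H:{G}, KPQX:{C,G,T} ∩→ {G}; cost 0
per-site changes: [3, 3, 2, 2, 2, 2, 2]; total = 16

2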